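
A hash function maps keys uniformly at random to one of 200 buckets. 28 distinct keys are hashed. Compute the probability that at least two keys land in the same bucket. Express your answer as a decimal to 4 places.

0.8624

It's easier to compute the probability that all 28 are distinct.
P(all distinct) = 200/200 · 199/200 · ··· · 173/200 ≈ 0.1376.
So the probability of at least one match is 1 − 0.1376 = 0.8624.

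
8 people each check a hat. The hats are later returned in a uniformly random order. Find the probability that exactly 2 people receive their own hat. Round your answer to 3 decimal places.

0.184

Choose which 2 of the 8 are fixed: C(8,2) = 28 ways.
The remaining 6 must have no fixed point: D(6) = 265.
P = 28·265/40320 = 53/288 ≈ 0.184.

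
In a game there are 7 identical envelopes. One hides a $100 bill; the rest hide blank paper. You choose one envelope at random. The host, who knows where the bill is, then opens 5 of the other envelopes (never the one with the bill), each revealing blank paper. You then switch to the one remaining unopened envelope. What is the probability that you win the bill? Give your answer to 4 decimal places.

0.8571

Your original envelope holds the bill with probability 1/7, so the other 6 collectively hold it with probability 6/7.
The host can always find 5 empty envelopes to open, so the reveals don't change that 6/7; it is now spread over the 1 remaining unopened envelope.
P(win by switching) = (6/7) · (1/1) = 6/7 ≈ 0.8571.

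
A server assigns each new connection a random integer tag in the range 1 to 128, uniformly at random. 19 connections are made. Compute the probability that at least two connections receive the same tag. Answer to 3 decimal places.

0.755

It's easier to compute the probability that all 19 are distinct.
P(all distinct) = 128/128 · 127/128 · ··· · 110/128 ≈ 0.245.
So the probability of at least one match is 1 − 0.245 = 0.755.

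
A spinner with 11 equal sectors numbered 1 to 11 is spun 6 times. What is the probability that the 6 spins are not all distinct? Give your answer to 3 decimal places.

P(all 6 different) = 11/11 · 10/11 · ··· · 6/11 ≈ 0.188.
P(at least two equal) = 1 − 0.188 = 0.812.

0.812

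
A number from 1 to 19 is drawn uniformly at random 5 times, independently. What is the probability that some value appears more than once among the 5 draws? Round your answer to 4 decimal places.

P(all 5 different) = 19/19 · 18/19 · ··· · 15/19 ≈ 0.5635.
P(at least two equal) = 1 − 0.5635 = 0.4365.

0.4365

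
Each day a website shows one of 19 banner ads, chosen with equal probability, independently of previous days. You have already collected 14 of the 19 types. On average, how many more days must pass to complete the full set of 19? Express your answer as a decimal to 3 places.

43.383

Starting from 14 distinct types, each trial gives a new one with probability (19−i)/19 when i types are held, so the wait for the next new type is 19/(19−i).
E = 19/5 + 19/4 + 19/3 + 19/2 + 19/1 = 2603/60 ≈ 43.383.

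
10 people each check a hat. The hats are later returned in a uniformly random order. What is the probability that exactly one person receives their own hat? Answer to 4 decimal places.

Choose which one is fixed: C(10,1) = 10 ways.
The remaining 9 must have no fixed point: D(9) = 133496.
P = 10·133496/3628800 = 16687/45360 ≈ 0.3679.

0.3679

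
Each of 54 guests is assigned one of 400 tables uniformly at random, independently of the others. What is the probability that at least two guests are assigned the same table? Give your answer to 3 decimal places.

0.976

It's easier to compute the probability that all 54 are distinct.
P(all distinct) = 400/400 · 399/400 · ··· · 347/400 ≈ 0.024.
So the probability of at least one match is 1 − 0.024 = 0.976.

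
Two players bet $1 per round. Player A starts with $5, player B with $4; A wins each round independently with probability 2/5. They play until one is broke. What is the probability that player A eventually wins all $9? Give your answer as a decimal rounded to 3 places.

Let r = q/p = (3/5)/(2/5) = 3/2. The recurrence P(i) = p·P(i+1) + q·P(i−1) with P(0)=0, P(9)=1 gives P(i) = (1 − r^i)/(1 − r^9).
P(5) = (1 − (3/2)^5) / (1 − (3/2)^9) = 3376/19171 ≈ 0.176.

0.176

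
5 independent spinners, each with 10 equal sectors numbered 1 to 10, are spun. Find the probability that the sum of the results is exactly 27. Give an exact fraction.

3/50

There are 10^5 = 100000 equally likely outcomes.
The number of ordered 5-tuples from {1,…,10} summing to 27 is 6000.
P(sum = 27) = 6000/100000 = 3/50.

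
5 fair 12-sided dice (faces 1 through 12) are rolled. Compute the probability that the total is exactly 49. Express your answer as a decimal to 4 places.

0.0055

There are 12^5 = 248832 equally likely outcomes.
The number of ordered 5-tuples from {1,…,12} summing to 49 is 1365.
P(sum = 49) = 1365/248832 = 455/82944 ≈ 0.0055.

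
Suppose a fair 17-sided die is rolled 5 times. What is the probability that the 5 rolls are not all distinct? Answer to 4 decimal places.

P(all 5 different) = 17/17 · 16/17 · ··· · 13/17 ≈ 0.5230.
P(at least two equal) = 1 − 0.5230 = 0.4770.

0.4770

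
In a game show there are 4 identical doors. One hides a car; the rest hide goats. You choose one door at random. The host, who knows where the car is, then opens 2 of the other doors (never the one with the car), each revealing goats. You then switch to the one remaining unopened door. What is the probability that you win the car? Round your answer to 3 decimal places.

0.750

Your original door holds the car with probability 1/4, so the other 3 collectively hold it with probability 3/4.
The host can always find 2 empty doors to open, so the reveals don't change that 3/4; it is now spread over the 1 remaining unopened door.
P(win by switching) = (3/4) · (1/1) = 3/4 ≈ 0.750.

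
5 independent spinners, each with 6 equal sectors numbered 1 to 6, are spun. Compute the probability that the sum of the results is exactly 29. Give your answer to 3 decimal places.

0.001

There are 6^5 = 7776 equally likely outcomes.
The number of ordered 5-tuples from {1,…,6} summing to 29 is 5.
P(sum = 29) = 5/7776 ≈ 0.001.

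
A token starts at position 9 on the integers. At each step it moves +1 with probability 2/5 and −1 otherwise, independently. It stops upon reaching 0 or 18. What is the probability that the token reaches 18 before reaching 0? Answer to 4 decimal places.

0.0254

Let r = q/p = (3/5)/(2/5) = 3/2. The recurrence P(i) = p·P(i+1) + q·P(i−1) with P(0)=0, P(18)=1 gives P(i) = (1 − r^i)/(1 − r^18).
P(9) = (1 − (3/2)^9) / (1 − (3/2)^18) = 512/20195 ≈ 0.0254.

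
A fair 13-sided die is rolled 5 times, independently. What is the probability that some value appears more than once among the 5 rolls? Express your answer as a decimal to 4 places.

0.5840

P(all 5 different) = 13/13 · 12/13 · ··· · 9/13 ≈ 0.4160.
P(at least two equal) = 1 − 0.4160 = 0.5840.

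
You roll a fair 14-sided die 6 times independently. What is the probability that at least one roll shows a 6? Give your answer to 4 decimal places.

P(no roll shows a 6) = (13/14)^6 ≈ 0.6410.
P(at least one) = 1 − 0.6410 = 0.3590.

0.3590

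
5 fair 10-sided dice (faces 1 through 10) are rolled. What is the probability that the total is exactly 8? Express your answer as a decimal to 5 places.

0.00035

There are 10^5 = 100000 equally likely outcomes.
The number of ordered 5-tuples from {1,…,10} summing to 8 is 35.
P(sum = 8) = 35/100000 = 7/20000 ≈ 0.00035.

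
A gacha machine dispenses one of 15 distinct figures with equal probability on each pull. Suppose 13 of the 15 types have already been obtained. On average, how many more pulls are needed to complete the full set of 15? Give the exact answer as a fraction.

45/2

Starting from 13 distinct types, each trial gives a new one with probability (15−i)/15 when i types are held, so the wait for the next new type is 15/(15−i).
E = 15/2 + 15/1 = 45/2.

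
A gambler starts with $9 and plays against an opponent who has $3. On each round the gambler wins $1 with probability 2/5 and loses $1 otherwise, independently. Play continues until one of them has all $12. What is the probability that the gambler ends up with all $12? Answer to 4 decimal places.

0.2908

Let r = q/p = (3/5)/(2/5) = 3/2. The recurrence P(i) = p·P(i+1) + q·P(i−1) with P(0)=0, P(12)=1 gives P(i) = (1 − r^i)/(1 − r^12).
P(9) = (1 − (3/2)^9) / (1 − (3/2)^12) = 8072/27755 ≈ 0.2908.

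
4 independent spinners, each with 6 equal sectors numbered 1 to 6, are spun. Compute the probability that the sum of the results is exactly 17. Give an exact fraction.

13/162

There are 6^4 = 1296 equally likely outcomes.
The number of ordered 4-tuples from {1,…,6} summing to 17 is 104.
P(sum = 17) = 104/1296 = 13/162.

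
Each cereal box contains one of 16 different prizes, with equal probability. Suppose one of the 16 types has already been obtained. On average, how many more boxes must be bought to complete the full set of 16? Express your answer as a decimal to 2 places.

53.09

Starting from 1 distinct type, each trial gives a new one with probability (16−i)/16 when i types are held, so the wait for the next new type is 16/(16−i).
E = 16/15 + 16/14 + 16/13 + 16/12 + 16/11 + 16/10 + 16/9 + 16/8 + 16/7 + 16/6 + 16/5 + 16/4 + 16/3 + 16/2 + 16/1 = 2391514/45045 ≈ 53.09.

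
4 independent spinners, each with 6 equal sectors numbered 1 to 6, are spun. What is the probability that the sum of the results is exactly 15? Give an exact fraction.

There are 6^4 = 1296 equally likely outcomes.
The number of ordered 4-tuples from {1,…,6} summing to 15 is 140.
P(sum = 15) = 140/1296 = 35/324.

35/324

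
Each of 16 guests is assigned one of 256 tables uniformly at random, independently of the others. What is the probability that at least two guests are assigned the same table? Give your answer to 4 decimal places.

0.3803

It's easier to compute the probability that all 16 are distinct.
P(all distinct) = 256/256 · 255/256 · ··· · 241/256 ≈ 0.6197.
So the probability of at least one match is 1 − 0.6197 = 0.3803.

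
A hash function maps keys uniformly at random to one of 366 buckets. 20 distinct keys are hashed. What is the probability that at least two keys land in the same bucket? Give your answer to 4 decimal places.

It's easier to compute the probability that all 20 are distinct.
P(all distinct) = 366/366 · 365/366 · ··· · 347/366 ≈ 0.5894.
So the probability of at least one match is 1 − 0.5894 = 0.4106.

0.4106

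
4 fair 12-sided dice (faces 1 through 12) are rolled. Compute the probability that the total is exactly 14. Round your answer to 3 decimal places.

There are 12^4 = 20736 equally likely outcomes.
The number of ordered 4-tuples from {1,…,12} summing to 14 is 286.
P(sum = 14) = 286/20736 = 143/10368 ≈ 0.014.

0.014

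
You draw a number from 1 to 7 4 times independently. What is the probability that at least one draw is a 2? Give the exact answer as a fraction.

1105/2401

P(no draw is a 2) = (6/7)^4 = 1296/2401.
P(at least one) = 1 − 1296/2401 = 1105/2401.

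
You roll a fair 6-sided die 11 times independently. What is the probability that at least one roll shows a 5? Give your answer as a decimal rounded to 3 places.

P(no roll shows a 5) = (5/6)^11 ≈ 0.135.
P(at least one) = 1 − 0.135 = 0.865.

0.865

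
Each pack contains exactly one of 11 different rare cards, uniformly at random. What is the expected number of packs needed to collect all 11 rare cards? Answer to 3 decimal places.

After i distinct types are collected, each trial gives a new one with probability (11−i)/11, so the expected wait for the next new type is 11/(11−i).
E = 11/11 + 11/10 + 11/9 + 11/8 + 11/7 + 11/6 + 11/5 + 11/4 + 11/3 + 11/2 + 11/1 = 83711/2520 ≈ 33.219.

33.219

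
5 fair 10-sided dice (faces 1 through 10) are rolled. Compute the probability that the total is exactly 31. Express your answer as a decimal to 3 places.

There are 10^5 = 100000 equally likely outcomes.
The number of ordered 5-tuples from {1,…,10} summing to 31 is 5280.
P(sum = 31) = 5280/100000 = 33/625 ≈ 0.053.

0.053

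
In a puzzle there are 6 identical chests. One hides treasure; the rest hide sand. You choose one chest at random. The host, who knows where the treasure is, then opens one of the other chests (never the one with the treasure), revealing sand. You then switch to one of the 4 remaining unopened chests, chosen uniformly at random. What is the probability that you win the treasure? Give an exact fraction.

Your original chest holds the treasure with probability 1/6, so the other 5 collectively hold it with probability 5/6.
The host can always find an empty chest to open, so this doesn't change that 5/6; it is now spread over the 4 remaining unopened chests.
P(win by switching) = (5/6) · (1/4) = 5/24.

5/24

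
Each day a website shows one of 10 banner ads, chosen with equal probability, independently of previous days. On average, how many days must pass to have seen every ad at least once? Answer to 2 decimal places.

After i distinct types are collected, each trial gives a new one with probability (10−i)/10, so the expected wait for the next new type is 10/(10−i).
E = 10/10 + 10/9 + 10/8 + 10/7 + 10/6 + 10/5 + 10/4 + 10/3 + 10/2 + 10/1 = 7381/252 ≈ 29.29.

29.29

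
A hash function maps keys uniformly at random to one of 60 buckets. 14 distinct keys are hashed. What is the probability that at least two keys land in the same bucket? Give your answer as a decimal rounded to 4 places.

0.8070

It's easier to compute the probability that all 14 are distinct.
P(all distinct) = 60/60 · 59/60 · ··· · 47/60 ≈ 0.1930.
So the probability of at least one match is 1 − 0.1930 = 0.8070.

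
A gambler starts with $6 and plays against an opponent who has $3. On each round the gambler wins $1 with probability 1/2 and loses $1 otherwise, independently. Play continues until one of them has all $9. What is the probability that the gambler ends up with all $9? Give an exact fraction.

2/3

With a fair step, P(i) = ½P(i−1) + ½P(i+1) with P(0)=0, P(9)=1 has the linear solution P(i) = i/9.
P(6) = 6/9 = 2/3.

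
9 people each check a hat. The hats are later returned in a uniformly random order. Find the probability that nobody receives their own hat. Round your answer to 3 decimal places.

This is the derangement probability: permutations of 9 with no fixed point.
D(9) = 9! · (1 − 1/1! + 1/2! − ··· + (−1)^9/9!) = 133496.
P = 133496/362880 = 16687/45360 ≈ 0.368.

0.368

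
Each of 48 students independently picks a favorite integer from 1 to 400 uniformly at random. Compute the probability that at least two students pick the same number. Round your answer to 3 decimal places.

It's easier to compute the probability that all 48 are distinct.
P(all distinct) = 400/400 · 399/400 · ··· · 353/400 ≈ 0.053.
So the probability of at least one match is 1 − 0.053 = 0.947.

0.947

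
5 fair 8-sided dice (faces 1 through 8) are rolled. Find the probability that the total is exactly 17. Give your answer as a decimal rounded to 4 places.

There are 8^5 = 32768 equally likely outcomes.
The number of ordered 5-tuples from {1,…,8} summing to 17 is 1470.
P(sum = 17) = 1470/32768 = 735/16384 ≈ 0.0449.

0.0449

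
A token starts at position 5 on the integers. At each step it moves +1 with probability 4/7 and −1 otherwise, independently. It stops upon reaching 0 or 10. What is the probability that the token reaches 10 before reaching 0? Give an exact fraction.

1024/1267

Let r = q/p = (3/7)/(4/7) = 3/4. The recurrence P(i) = p·P(i+1) + q·P(i−1) with P(0)=0, P(10)=1 gives P(i) = (1 − r^i)/(1 − r^10).
P(5) = (1 − (3/4)^5) / (1 − (3/4)^10) = 1024/1267.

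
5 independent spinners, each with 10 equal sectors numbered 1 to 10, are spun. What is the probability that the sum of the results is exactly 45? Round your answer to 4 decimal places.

There are 10^5 = 100000 equally likely outcomes.
The number of ordered 5-tuples from {1,…,10} summing to 45 is 126.
P(sum = 45) = 126/100000 = 63/50000 ≈ 0.0013.

0.0013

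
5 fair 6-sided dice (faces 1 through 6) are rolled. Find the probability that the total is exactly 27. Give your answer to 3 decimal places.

There are 6^5 = 7776 equally likely outcomes.
The number of ordered 5-tuples from {1,…,6} summing to 27 is 35.
P(sum = 27) = 35/7776 ≈ 0.005.

0.005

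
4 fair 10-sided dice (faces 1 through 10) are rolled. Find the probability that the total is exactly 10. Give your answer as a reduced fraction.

There are 10^4 = 10000 equally likely outcomes.
The number of ordered 4-tuples from {1,…,10} summing to 10 is 84.
P(sum = 10) = 84/10000 = 21/2500.

21/2500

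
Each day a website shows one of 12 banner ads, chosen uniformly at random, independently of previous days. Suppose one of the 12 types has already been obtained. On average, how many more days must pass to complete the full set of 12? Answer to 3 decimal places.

36.239

Starting from 1 distinct type, each trial gives a new one with probability (12−i)/12 when i types are held, so the wait for the next new type is 12/(12−i).
E = 12/11 + 12/10 + 12/9 + 12/8 + 12/7 + 12/6 + 12/5 + 12/4 + 12/3 + 12/2 + 12/1 = 83711/2310 ≈ 36.239.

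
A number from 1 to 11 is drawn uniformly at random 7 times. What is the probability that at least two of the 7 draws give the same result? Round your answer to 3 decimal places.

0.915

P(all 7 different) = 11/11 · 10/11 · ··· · 5/11 ≈ 0.085.
P(at least two equal) = 1 − 0.085 = 0.915.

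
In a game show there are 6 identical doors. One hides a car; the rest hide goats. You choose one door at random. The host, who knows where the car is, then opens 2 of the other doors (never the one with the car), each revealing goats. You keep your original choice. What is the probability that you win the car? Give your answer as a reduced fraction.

The host can always open 2 empty doors regardless of your choice, so the reveals give no information about your original door.
P(win by staying) = 1/6.

1/6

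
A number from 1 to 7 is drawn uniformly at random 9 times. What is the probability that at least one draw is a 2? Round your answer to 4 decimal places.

P(no draw is a 2) = (6/7)^9 ≈ 0.2497.
P(at least one) = 1 − 0.2497 = 0.7503.

0.7503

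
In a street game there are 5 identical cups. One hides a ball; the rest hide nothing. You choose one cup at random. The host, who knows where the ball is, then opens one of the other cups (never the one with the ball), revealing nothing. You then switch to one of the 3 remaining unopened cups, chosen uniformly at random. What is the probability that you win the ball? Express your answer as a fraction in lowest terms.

4/15

Your original cup holds the ball with probability 1/5, so the other 4 collectively hold it with probability 4/5.
The host can always find an empty cup to open, so this doesn't change that 4/5; it is now spread over the 3 remaining unopened cups.
P(win by switching) = (4/5) · (1/3) = 4/15.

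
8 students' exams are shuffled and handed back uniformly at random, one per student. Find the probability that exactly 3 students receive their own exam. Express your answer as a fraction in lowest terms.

11/180

Choose which 3 of the 8 are fixed: C(8,3) = 56 ways.
The remaining 5 must have no fixed point: D(5) = 44.
P = 56·44/40320 = 11/180.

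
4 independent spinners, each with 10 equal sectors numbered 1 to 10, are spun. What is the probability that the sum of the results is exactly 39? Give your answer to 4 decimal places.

0.0004

There are 10^4 = 10000 equally likely outcomes.
The number of ordered 4-tuples from {1,…,10} summing to 39 is 4.
P(sum = 39) = 4/10000 = 1/2500 ≈ 0.0004.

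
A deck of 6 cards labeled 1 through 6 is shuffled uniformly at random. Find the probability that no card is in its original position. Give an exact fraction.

53/144

This is the derangement probability: permutations of 6 with no fixed point.
D(6) = 6! · (1 − 1/1! + 1/2! − ··· + (−1)^6/6!) = 265.
P = 265/720 = 53/144.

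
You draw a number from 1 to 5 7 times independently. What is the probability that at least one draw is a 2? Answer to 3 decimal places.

0.790

P(no draw is a 2) = (4/5)^7 ≈ 0.210.
P(at least one) = 1 − 0.210 = 0.790.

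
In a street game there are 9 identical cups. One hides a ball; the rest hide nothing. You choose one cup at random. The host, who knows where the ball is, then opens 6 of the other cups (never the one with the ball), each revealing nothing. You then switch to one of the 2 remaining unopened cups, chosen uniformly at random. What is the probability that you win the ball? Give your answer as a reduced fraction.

4/9

Your original cup holds the ball with probability 1/9, so the other 8 collectively hold it with probability 8/9.
The host can always find 6 empty cups to open, so the reveals don't change that 8/9; it is now spread over the 2 remaining unopened cups.
P(win by switching) = (8/9) · (1/2) = 4/9.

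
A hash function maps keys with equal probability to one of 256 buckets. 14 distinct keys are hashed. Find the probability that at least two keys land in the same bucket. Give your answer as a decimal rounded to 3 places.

It's easier to compute the probability that all 14 are distinct.
P(all distinct) = 256/256 · 255/256 · ··· · 243/256 ≈ 0.696.
So the probability of at least one match is 1 − 0.696 = 0.304.

0.304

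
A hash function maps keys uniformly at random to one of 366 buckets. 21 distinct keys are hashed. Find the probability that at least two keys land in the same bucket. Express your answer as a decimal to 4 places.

It's easier to compute the probability that all 21 are distinct.
P(all distinct) = 366/366 · 365/366 · ··· · 346/366 ≈ 0.5572.
So the probability of at least one match is 1 − 0.5572 = 0.4428.

0.4428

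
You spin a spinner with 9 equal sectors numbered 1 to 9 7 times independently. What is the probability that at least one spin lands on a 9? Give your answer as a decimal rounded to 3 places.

0.562

P(no spin lands on a 9) = (8/9)^7 ≈ 0.438.
P(at least one) = 1 − 0.438 = 0.562.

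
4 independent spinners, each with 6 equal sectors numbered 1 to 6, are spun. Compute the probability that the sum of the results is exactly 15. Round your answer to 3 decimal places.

There are 6^4 = 1296 equally likely outcomes.
The number of ordered 4-tuples from {1,…,6} summing to 15 is 140.
P(sum = 15) = 140/1296 = 35/324 ≈ 0.108.

0.108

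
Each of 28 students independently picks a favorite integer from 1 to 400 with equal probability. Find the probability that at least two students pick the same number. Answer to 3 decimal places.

0.620

It's easier to compute the probability that all 28 are distinct.
P(all distinct) = 400/400 · 399/400 · ··· · 373/400 ≈ 0.380.
So the probability of at least one match is 1 − 0.380 = 0.620.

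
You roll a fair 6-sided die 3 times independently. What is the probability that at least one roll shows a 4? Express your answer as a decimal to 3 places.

0.421

P(no roll shows a 4) = (5/6)^3 ≈ 0.579.
P(at least one) = 1 − 0.579 = 0.421.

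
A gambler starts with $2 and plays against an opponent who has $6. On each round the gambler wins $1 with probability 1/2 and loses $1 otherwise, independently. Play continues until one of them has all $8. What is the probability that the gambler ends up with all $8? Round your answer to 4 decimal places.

0.2500

With a fair step, P(i) = ½P(i−1) + ½P(i+1) with P(0)=0, P(8)=1 has the linear solution P(i) = i/8.
P(2) = 2/8 = 1/4 ≈ 0.2500.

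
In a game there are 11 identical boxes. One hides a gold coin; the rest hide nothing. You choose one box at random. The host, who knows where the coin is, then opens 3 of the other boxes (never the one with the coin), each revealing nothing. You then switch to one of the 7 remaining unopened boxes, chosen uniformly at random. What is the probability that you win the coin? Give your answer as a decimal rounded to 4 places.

0.1299

Your original box holds the coin with probability 1/11, so the other 10 collectively hold it with probability 10/11.
The host can always find 3 empty boxes to open, so the reveals don't change that 10/11; it is now spread over the 7 remaining unopened boxes.
P(win by switching) = (10/11) · (1/7) = 10/77 ≈ 0.1299.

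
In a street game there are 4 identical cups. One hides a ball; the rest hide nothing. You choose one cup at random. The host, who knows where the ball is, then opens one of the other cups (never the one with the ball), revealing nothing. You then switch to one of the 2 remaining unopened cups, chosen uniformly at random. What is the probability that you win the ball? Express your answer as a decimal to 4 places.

0.3750

Your original cup holds the ball with probability 1/4, so the other 3 collectively hold it with probability 3/4.
The host can always find an empty cup to open, so this doesn't change that 3/4; it is now spread over the 2 remaining unopened cups.
P(win by switching) = (3/4) · (1/2) = 3/8 ≈ 0.3750.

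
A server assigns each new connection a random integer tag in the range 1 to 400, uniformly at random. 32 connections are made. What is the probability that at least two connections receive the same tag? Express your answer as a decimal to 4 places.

It's easier to compute the probability that all 32 are distinct.
P(all distinct) = 400/400 · 399/400 · ··· · 369/400 ≈ 0.2797.
So the probability of at least one match is 1 − 0.2797 = 0.7203.

0.7203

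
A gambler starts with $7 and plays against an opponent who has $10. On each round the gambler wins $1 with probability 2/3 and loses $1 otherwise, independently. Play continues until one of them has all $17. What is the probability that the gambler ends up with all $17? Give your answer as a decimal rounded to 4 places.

Let r = q/p = (1/3)/(2/3) = 1/2. The recurrence P(i) = p·P(i+1) + q·P(i−1) with P(0)=0, P(17)=1 gives P(i) = (1 − r^i)/(1 − r^17).
P(7) = (1 − (1/2)^7) / (1 − (1/2)^17) = 130048/131071 ≈ 0.9922.

0.9922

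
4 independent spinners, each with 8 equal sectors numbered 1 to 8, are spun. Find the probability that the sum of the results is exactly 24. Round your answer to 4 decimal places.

0.0393

There are 8^4 = 4096 equally likely outcomes.
The number of ordered 4-tuples from {1,…,8} summing to 24 is 161.
P(sum = 24) = 161/4096 ≈ 0.0393.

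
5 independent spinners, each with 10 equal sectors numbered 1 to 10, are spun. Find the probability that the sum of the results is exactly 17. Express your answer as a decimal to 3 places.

0.017

There are 10^5 = 100000 equally likely outcomes.
The number of ordered 5-tuples from {1,…,10} summing to 17 is 1745.
P(sum = 17) = 1745/100000 = 349/20000 ≈ 0.017.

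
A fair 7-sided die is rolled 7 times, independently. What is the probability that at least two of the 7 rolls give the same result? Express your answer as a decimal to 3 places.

P(all 7 different) = 7/7 · 6/7 · ··· · 1/7 ≈ 0.006.
P(at least two equal) = 1 − 0.006 = 0.994.

0.994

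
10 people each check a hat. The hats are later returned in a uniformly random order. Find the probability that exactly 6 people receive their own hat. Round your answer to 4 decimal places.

Choose which 6 of the 10 are fixed: C(10,6) = 210 ways.
The remaining 4 must have no fixed point: D(4) = 9.
P = 210·9/3628800 = 1/1920 ≈ 0.0005.

0.0005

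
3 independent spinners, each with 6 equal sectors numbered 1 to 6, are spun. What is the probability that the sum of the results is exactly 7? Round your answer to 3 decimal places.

There are 6^3 = 216 equally likely outcomes.
The number of ordered 3-tuples from {1,…,6} summing to 7 is 15.
P(sum = 7) = 15/216 = 5/72 ≈ 0.069.

0.069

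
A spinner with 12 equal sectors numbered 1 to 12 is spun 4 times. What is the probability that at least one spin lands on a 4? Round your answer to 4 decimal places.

P(no spin lands on a 4) = (11/12)^4 ≈ 0.7061.
P(at least one) = 1 − 0.7061 = 0.2939.

0.2939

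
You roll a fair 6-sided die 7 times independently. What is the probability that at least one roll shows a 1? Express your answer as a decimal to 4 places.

P(no roll shows a 1) = (5/6)^7 ≈ 0.2791.
P(at least one) = 1 − 0.2791 = 0.7209.

0.7209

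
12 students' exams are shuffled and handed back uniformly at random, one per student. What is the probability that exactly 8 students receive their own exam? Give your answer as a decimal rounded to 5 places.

Choose which 8 of the 12 are fixed: C(12,8) = 495 ways.
The remaining 4 must have no fixed point: D(4) = 9.
P = 495·9/479001600 = 1/107520 ≈ 0.00001.

0.00001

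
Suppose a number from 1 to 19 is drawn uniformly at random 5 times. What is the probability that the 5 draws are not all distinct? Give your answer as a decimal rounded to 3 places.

P(all 5 different) = 19/19 · 18/19 · ··· · 15/19 ≈ 0.564.
P(at least two equal) = 1 − 0.564 = 0.436.

0.436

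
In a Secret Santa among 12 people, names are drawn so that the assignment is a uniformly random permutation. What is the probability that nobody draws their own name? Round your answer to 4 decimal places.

This is the derangement probability: permutations of 12 with no fixed point.
D(12) = 12! · (1 − 1/1! + 1/2! − ··· + (−1)^12/12!) = 176214841.
P = 176214841/479001600 = 16019531/43545600 ≈ 0.3679.

0.3679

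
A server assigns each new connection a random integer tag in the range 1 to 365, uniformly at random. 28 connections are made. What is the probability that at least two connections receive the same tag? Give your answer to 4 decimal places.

It's easier to compute the probability that all 28 are distinct.
P(all distinct) = 365/365 · 364/365 · ··· · 338/365 ≈ 0.3455.
So the probability of at least one match is 1 − 0.3455 = 0.6545.

0.6545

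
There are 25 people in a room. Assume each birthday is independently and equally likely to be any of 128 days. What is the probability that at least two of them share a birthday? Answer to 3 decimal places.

0.919

It's easier to compute the probability that all 25 are distinct.
P(all distinct) = 128/128 · 127/128 · ··· · 104/128 ≈ 0.081.
So the probability of at least one match is 1 − 0.081 = 0.919.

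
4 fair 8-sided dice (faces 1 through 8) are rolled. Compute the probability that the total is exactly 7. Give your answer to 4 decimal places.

0.0049

There are 8^4 = 4096 equally likely outcomes.
The number of ordered 4-tuples from {1,…,8} summing to 7 is 20.
P(sum = 7) = 20/4096 = 5/1024 ≈ 0.0049.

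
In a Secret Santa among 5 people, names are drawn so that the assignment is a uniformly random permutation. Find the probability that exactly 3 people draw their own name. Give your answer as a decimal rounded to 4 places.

0.0833

Choose which 3 of the 5 are fixed: C(5,3) = 10 ways.
The remaining 2 must have no fixed point: D(2) = 1.
P = 10·1/120 = 1/12 ≈ 0.0833.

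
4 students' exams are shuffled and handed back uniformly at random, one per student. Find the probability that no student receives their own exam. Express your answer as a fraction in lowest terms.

This is the derangement probability: permutations of 4 with no fixed point.
D(4) = 4! · (1 − 1/1! + 1/2! − ··· + (−1)^4/4!) = 9.
P = 9/24 = 3/8.

3/8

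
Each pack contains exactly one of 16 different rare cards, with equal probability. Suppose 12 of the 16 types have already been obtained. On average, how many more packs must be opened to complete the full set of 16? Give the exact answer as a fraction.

Starting from 12 distinct types, each trial gives a new one with probability (16−i)/16 when i types are held, so the wait for the next new type is 16/(16−i).
E = 16/4 + 16/3 + 16/2 + 16/1 = 100/3.

100/3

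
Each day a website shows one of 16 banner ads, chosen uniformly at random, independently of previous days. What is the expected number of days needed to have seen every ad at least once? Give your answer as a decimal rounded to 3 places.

After i distinct types are collected, each trial gives a new one with probability (16−i)/16, so the expected wait for the next new type is 16/(16−i).
E = 16/16 + 16/15 + 16/14 + 16/13 + 16/12 + 16/11 + 16/10 + 16/9 + 16/8 + 16/7 + 16/6 + 16/5 + 16/4 + 16/3 + 16/2 + 16/1 = 2436559/45045 ≈ 54.092.

54.092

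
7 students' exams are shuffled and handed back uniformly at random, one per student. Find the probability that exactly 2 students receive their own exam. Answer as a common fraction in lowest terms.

11/60

Choose which 2 of the 7 are fixed: C(7,2) = 21 ways.
The remaining 5 must have no fixed point: D(5) = 44.
P = 21·44/5040 = 11/60.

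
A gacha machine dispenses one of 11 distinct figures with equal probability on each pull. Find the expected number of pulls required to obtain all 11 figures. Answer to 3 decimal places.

33.219

After i distinct types are collected, each trial gives a new one with probability (11−i)/11, so the expected wait for the next new type is 11/(11−i).
E = 11/11 + 11/10 + 11/9 + 11/8 + 11/7 + 11/6 + 11/5 + 11/4 + 11/3 + 11/2 + 11/1 = 83711/2520 ≈ 33.219.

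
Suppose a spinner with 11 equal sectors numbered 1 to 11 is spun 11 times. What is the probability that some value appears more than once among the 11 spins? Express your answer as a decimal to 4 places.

0.9999

P(all 11 different) = 11/11 · 10/11 · ··· · 1/11 ≈ 0.0001.
P(at least two equal) = 1 − 0.0001 = 0.9999.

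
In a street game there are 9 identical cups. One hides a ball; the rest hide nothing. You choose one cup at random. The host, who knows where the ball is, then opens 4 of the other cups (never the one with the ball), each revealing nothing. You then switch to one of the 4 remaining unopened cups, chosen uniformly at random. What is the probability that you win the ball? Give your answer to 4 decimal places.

0.2222

Your original cup holds the ball with probability 1/9, so the other 8 collectively hold it with probability 8/9.
The host can always find 4 empty cups to open, so the reveals don't change that 8/9; it is now spread over the 4 remaining unopened cups.
P(win by switching) = (8/9) · (1/4) = 2/9 ≈ 0.2222.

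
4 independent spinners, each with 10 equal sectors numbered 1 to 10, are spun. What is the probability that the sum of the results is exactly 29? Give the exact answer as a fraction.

87/2500

There are 10^4 = 10000 equally likely outcomes.
The number of ordered 4-tuples from {1,…,10} summing to 29 is 348.
P(sum = 29) = 348/10000 = 87/2500.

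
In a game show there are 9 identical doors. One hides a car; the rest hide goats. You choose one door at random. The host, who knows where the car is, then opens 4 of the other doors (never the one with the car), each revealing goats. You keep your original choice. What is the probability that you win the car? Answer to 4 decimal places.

The host can always open 4 empty doors regardless of your choice, so the reveals give no information about your original door.
P(win by staying) = 1/9 ≈ 0.1111.

0.1111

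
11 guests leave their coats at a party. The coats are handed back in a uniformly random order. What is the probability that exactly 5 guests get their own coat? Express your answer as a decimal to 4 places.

0.0031

Choose which 5 of the 11 are fixed: C(11,5) = 462 ways.
The remaining 6 must have no fixed point: D(6) = 265.
P = 462·265/39916800 = 53/17280 ≈ 0.0031.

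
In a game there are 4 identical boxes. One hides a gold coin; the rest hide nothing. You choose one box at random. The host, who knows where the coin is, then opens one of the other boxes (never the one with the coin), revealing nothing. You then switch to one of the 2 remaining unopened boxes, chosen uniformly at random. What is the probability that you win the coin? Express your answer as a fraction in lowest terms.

Your original box holds the coin with probability 1/4, so the other 3 collectively hold it with probability 3/4.
The host can always find an empty box to open, so this doesn't change that 3/4; it is now spread over the 2 remaining unopened boxes.
P(win by switching) = (3/4) · (1/2) = 3/8.

3/8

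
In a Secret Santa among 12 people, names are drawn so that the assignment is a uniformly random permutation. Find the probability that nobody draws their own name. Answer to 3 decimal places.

This is the derangement probability: permutations of 12 with no fixed point.
D(12) = 12! · (1 − 1/1! + 1/2! − ··· + (−1)^12/12!) = 176214841.
P = 176214841/479001600 = 16019531/43545600 ≈ 0.368.

0.368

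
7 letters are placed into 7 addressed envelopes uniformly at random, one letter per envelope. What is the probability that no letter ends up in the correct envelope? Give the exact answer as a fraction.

This is the derangement probability: permutations of 7 with no fixed point.
D(7) = 7! · (1 − 1/1! + 1/2! − ··· + (−1)^7/7!) = 1854.
P = 1854/5040 = 103/280.

103/280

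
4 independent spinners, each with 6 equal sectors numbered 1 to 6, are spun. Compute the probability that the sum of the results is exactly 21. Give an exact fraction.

5/324

There are 6^4 = 1296 equally likely outcomes.
The number of ordered 4-tuples from {1,…,6} summing to 21 is 20.
P(sum = 21) = 20/1296 = 5/324.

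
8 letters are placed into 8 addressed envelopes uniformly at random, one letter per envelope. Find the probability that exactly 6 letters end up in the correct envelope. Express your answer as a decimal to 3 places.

Choose which 6 of the 8 are fixed: C(8,6) = 28 ways.
The remaining 2 must have no fixed point: D(2) = 1.
P = 28·1/40320 = 1/1440 ≈ 0.001.

0.001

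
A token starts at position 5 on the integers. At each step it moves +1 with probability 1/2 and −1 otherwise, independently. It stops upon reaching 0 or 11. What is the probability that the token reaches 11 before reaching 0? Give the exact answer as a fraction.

With a fair step, P(i) = ½P(i−1) + ½P(i+1) with P(0)=0, P(11)=1 has the linear solution P(i) = i/11.
P(5) = 5/11.

5/11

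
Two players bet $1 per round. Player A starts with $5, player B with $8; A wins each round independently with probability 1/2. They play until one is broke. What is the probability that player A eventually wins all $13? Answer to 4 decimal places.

With a fair step, P(i) = ½P(i−1) + ½P(i+1) with P(0)=0, P(13)=1 has the linear solution P(i) = i/13.
P(5) = 5/13 ≈ 0.3846.

0.3846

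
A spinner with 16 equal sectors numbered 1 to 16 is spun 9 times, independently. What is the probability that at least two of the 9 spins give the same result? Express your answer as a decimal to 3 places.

P(all 9 different) = 16/16 · 15/16 · ··· · 8/16 ≈ 0.060.
P(at least two equal) = 1 − 0.060 = 0.940.

0.940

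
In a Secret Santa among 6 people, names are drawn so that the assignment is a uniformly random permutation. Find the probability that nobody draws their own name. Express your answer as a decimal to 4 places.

This is the derangement probability: permutations of 6 with no fixed point.
D(6) = 6! · (1 − 1/1! + 1/2! − ··· + (−1)^6/6!) = 265.
P = 265/720 = 53/144 ≈ 0.3681.

0.3681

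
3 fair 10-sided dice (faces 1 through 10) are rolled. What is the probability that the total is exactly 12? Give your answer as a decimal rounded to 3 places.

0.055

There are 10^3 = 1000 equally likely outcomes.
The number of ordered 3-tuples from {1,…,10} summing to 12 is 55.
P(sum = 12) = 55/1000 = 11/200 ≈ 0.055.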